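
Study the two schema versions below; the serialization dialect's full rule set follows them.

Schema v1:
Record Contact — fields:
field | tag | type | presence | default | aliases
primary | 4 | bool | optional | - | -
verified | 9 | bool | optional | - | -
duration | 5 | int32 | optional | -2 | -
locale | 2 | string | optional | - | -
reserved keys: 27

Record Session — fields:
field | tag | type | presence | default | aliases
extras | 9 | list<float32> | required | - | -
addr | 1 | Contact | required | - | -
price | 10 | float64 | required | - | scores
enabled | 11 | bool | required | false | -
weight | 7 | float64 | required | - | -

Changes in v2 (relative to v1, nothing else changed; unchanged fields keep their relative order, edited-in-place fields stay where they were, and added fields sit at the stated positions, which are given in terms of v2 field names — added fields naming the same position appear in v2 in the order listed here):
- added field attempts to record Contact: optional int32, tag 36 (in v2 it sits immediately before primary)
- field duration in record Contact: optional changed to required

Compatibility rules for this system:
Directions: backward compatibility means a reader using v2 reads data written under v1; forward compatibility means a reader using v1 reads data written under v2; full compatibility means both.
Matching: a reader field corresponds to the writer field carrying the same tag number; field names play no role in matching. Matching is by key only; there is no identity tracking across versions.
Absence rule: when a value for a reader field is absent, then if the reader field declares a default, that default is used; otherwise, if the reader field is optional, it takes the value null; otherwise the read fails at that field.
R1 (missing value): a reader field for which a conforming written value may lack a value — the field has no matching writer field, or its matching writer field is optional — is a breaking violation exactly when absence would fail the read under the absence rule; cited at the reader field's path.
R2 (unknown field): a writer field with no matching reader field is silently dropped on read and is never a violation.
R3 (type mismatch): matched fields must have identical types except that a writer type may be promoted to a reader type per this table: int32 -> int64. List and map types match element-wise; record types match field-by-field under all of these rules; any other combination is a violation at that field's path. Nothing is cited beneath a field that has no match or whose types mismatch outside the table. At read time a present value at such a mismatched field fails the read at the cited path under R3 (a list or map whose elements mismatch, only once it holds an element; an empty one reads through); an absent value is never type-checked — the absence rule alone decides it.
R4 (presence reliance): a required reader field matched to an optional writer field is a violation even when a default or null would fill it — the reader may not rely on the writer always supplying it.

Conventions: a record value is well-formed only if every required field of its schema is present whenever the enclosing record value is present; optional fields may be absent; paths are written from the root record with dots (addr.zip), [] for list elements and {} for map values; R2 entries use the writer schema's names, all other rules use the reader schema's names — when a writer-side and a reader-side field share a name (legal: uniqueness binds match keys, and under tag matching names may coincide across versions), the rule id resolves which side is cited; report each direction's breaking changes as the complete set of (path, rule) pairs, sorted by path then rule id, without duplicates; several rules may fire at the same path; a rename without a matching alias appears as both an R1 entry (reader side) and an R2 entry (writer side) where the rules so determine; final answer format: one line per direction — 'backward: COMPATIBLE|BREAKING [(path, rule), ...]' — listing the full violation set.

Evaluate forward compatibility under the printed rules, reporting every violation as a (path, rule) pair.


the writer's type comes first in each Session pair
checking forward for Session: reader v1 against writer v2:
  extras: paired with writer extras (list<float32> -> list<float32>; writer required)
  addr: paired with writer addr (Contact -> Contact; writer required)
  price: paired with writer price (float64 -> float64; writer required)
  enabled: paired with writer enabled (bool -> bool; writer required)
  weight: paired with writer weight (float64 -> float64; writer required)
  addr.primary: paired with writer addr.primary (bool -> bool; writer optional)
  addr.verified: paired with writer addr.verified (bool -> bool; writer optional)
  addr.duration: paired with writer addr.duration (int32 -> int32; writer required)
  addr.locale: paired with writer addr.locale (string -> string; writer optional)
  writer field addr.attempts has no reader counterpart
  => no violations; forward on Session: COMPATIBLE
the other Session changes do not affect what is asked:
  added field attempts to record Contact: optional int32, tag 36 (in v2 it sits immediately before primary) -> inert for the asked Session verdict: nothing fires
  field duration in record Contact: optional changed to required -> fires only in the backward direction of Session, which is not asked here

forward: COMPATIBLE []


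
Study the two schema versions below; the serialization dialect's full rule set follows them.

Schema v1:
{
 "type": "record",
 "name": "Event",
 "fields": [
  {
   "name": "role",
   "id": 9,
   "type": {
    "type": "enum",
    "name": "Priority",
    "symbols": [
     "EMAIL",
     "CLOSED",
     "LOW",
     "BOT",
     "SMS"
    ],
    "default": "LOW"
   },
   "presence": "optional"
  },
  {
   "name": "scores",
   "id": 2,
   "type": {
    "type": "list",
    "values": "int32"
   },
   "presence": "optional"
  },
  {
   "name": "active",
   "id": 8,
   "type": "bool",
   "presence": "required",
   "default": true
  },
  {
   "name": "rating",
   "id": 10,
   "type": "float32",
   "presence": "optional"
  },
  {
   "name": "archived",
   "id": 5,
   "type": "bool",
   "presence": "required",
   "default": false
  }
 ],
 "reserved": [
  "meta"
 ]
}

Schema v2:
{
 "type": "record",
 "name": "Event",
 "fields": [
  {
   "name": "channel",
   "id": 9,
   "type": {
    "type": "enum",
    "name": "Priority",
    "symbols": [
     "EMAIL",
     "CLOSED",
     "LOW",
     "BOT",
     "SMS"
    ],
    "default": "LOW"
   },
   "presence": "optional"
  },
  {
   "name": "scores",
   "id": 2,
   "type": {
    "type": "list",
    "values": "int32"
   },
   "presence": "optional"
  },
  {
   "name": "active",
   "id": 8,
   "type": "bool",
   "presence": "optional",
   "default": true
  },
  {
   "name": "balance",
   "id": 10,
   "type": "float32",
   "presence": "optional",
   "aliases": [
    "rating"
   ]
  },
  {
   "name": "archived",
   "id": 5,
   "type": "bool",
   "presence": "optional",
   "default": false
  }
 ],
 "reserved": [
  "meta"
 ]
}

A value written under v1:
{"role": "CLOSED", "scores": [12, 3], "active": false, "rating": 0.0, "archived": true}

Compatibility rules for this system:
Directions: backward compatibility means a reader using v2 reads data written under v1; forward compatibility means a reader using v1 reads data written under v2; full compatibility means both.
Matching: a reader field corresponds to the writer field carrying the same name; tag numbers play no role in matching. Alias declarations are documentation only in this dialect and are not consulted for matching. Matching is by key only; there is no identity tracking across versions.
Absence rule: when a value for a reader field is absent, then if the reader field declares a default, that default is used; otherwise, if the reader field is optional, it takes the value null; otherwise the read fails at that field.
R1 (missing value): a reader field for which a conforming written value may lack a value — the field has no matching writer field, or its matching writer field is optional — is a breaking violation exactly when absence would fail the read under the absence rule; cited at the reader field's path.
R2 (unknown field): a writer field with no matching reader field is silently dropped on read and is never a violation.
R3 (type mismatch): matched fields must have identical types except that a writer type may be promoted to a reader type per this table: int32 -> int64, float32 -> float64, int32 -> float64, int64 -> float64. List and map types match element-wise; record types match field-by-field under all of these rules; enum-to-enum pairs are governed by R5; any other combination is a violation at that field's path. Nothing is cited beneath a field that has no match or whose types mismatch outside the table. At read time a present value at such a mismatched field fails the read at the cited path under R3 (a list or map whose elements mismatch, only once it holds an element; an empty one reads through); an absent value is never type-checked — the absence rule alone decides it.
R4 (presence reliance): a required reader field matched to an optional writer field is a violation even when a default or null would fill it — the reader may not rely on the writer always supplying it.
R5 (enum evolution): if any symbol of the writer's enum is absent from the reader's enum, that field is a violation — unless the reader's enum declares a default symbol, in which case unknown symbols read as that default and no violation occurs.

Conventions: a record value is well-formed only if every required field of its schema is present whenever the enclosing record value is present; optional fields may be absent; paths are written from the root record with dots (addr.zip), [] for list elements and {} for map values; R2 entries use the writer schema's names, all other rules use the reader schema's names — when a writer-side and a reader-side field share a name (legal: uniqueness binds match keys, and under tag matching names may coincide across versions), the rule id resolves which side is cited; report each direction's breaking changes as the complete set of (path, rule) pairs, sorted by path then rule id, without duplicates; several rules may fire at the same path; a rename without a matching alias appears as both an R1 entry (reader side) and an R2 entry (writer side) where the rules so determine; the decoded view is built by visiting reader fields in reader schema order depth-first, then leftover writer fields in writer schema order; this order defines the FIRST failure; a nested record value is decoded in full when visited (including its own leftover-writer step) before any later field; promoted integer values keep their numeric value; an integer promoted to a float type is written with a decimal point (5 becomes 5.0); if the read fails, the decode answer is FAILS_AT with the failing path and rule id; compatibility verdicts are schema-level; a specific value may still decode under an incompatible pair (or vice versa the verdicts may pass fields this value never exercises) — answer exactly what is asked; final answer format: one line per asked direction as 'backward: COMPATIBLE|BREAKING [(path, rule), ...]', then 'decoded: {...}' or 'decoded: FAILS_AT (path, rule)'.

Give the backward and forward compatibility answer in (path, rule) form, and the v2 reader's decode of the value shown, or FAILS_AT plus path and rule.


backward: COMPATIBLE []; forward: BREAKING [(active, R4), (archived, R4)]; decoded: {"channel": null, "scores": [12, 3], "active": false, "balance": null, "archived": true}

each type pair in Event: writer, then reader
backward pass over Event, reader schema v2, writer schema v1:
  channel: no writer-side match
  list<int32> -> list<int32>, writer optional: scores aligns to scores
  bool -> bool, writer required: active aligns to active
  balance: no writer-side match
  bool -> bool, writer required: archived aligns to archived
  leftover writer field: role
  leftover writer field: rating
  => backward verdict for Event: COMPATIBLE, no violations
forward pass over Event, reader schema v1, writer schema v2:
  role: no writer-side match
  list<int32> -> list<int32>, writer optional: scores aligns to scores
  bool -> bool, writer optional: active aligns to active
  rating: no writer-side match
  bool -> bool, writer optional: archived aligns to archived
  leftover writer field: channel
  leftover writer field: balance
  violation R4 at active
  violation R4 at archived
  => 2 violation(s): forward is BREAKING for Event
decoding the Event value with the v2 reader:
  channel := null (absent, optional -> null)
  scores := [12, 3]
  active := false
  balance := null (absent, optional -> null)
  archived := true
  writer role: unknown -> dropped
  writer rating: unknown -> dropped
  => decoded: {"channel": null, "scores": [12, 3], "active": false, "balance": null, "archived": true}


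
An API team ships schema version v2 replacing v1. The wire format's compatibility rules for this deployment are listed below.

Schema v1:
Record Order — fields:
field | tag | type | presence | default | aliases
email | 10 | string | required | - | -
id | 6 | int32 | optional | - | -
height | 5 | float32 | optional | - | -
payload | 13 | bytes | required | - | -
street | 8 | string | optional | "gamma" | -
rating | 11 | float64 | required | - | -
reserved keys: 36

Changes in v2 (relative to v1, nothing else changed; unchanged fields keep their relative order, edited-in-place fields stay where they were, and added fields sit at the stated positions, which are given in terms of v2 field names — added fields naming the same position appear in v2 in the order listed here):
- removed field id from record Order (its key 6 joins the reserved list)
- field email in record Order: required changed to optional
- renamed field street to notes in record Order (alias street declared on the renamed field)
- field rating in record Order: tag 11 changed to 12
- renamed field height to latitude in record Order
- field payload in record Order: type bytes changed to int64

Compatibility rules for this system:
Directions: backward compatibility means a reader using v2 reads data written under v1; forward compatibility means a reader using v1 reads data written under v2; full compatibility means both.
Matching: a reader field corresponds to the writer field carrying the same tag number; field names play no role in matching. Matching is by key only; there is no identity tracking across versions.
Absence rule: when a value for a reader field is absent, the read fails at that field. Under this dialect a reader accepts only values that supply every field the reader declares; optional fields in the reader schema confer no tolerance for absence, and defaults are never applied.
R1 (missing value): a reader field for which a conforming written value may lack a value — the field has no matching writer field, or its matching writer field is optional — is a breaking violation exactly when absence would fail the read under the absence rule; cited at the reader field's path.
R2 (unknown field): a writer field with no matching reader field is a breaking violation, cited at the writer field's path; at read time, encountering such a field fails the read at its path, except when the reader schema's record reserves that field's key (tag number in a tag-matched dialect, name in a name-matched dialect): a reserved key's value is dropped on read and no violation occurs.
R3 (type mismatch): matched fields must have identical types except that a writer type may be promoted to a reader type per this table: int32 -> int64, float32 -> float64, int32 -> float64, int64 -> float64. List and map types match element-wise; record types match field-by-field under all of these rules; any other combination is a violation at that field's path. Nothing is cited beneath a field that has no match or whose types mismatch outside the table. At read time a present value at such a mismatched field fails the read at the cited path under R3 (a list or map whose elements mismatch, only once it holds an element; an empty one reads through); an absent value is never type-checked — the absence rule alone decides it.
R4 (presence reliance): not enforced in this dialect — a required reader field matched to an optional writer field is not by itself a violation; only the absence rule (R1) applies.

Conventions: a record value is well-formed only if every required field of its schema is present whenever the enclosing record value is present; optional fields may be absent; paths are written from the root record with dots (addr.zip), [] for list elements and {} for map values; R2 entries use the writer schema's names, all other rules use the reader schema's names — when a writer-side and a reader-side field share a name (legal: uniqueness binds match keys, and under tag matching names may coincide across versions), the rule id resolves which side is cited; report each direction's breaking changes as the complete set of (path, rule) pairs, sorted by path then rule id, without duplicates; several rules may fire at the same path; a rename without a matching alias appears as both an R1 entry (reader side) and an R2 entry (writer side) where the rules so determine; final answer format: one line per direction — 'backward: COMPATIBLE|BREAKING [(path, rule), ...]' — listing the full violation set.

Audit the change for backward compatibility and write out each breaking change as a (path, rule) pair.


arrows below run writer -> reader for Order
backward for Order (reader v2, writer v1):
  email <- email (string -> string, writer required)
  latitude <- height (float32 -> float32, writer optional)
  payload <- payload (bytes -> int64, writer required)
  notes <- street (string -> string, writer optional)
  rating has no writer counterpart
  leftover writer field: id
  leftover writer field: rating
  rule R1 violated at latitude
  rule R1 violated at notes
  rule R3 violated at payload
  rule R1 violated at rating
  rule R2 violated at rating
  backward on Order therefore BREAKING (5)
the other Order changes do not affect what is asked:
  field email in record Order: required changed to optional -> fires only in the forward direction of Order, which is not asked here

backward: BREAKING [(latitude, R1), (notes, R1), (payload, R3), (rating, R1), (rating, R2)]


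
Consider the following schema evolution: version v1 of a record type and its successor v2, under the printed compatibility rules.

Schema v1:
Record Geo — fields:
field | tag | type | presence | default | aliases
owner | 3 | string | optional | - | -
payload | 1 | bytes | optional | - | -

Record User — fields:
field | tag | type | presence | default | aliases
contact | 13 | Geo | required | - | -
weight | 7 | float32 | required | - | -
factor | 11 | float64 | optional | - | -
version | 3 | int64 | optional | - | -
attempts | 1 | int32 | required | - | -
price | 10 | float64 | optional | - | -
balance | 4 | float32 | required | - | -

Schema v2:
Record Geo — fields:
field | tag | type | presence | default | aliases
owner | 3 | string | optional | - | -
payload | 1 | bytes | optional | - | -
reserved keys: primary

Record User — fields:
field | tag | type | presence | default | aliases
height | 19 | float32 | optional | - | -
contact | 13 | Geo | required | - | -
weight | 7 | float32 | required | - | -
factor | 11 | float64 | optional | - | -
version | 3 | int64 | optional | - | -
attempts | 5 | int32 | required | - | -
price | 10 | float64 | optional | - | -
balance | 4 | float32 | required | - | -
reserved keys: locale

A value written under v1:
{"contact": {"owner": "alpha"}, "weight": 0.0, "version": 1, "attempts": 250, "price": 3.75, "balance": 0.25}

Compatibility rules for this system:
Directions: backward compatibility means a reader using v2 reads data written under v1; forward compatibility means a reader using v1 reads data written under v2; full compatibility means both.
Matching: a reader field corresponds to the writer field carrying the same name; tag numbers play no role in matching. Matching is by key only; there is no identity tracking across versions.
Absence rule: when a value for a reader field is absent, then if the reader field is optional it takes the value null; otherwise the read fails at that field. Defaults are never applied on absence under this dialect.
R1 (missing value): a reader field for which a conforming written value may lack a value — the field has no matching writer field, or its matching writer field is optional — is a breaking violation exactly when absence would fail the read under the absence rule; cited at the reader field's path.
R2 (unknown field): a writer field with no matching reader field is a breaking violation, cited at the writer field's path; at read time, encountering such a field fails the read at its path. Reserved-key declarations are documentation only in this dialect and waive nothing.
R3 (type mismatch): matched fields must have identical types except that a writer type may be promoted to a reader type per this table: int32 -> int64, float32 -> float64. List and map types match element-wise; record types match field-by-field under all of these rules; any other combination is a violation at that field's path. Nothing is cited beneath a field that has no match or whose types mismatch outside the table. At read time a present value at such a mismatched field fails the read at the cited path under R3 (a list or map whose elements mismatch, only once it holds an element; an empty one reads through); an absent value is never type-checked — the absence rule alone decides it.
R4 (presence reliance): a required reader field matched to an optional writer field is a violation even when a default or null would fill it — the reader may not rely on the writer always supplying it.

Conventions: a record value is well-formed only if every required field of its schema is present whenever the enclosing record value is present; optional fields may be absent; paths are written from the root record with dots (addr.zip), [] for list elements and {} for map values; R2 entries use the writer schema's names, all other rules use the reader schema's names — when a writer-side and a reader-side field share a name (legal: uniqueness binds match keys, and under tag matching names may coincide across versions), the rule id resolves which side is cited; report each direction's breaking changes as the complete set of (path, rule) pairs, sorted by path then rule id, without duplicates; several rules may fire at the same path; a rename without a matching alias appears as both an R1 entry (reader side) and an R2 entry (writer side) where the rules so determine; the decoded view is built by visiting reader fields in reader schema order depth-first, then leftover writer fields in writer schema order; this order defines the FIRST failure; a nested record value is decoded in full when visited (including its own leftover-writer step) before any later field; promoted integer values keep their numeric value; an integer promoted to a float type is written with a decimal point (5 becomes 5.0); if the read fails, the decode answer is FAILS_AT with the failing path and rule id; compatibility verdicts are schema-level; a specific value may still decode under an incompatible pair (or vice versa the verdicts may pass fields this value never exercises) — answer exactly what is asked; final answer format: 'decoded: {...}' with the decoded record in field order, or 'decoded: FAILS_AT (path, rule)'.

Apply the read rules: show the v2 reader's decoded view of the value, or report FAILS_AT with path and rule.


arrows below run writer -> reader for User
migrating the User value to v2:
  height := null (absent, optional -> null)
  contact.owner := "alpha"
  contact.payload := null (absent, optional -> null)
  weight := 0.0
  factor := null (absent, optional -> null)
  version := 1
  attempts := 250
  price := 3.75
  balance := 0.25
  => decoded: {"height": null, "contact": {"owner": "alpha", "payload": null}, "weight": 0.0, "factor": null, "version": 1, "attempts": 250, "price": 3.75, "balance": 0.25}
the rest of the User diff is inert for this question:
  field attempts in record User: tag 1 changed to 5 -> triggers nothing under the printed rules; the User answer is the same either way

decoded: {"height": null, "contact": {"owner": "alpha", "payload": null}, "weight": 0.0, "factor": null, "version": 1, "attempts": 250, "price": 3.75, "balance": 0.25}


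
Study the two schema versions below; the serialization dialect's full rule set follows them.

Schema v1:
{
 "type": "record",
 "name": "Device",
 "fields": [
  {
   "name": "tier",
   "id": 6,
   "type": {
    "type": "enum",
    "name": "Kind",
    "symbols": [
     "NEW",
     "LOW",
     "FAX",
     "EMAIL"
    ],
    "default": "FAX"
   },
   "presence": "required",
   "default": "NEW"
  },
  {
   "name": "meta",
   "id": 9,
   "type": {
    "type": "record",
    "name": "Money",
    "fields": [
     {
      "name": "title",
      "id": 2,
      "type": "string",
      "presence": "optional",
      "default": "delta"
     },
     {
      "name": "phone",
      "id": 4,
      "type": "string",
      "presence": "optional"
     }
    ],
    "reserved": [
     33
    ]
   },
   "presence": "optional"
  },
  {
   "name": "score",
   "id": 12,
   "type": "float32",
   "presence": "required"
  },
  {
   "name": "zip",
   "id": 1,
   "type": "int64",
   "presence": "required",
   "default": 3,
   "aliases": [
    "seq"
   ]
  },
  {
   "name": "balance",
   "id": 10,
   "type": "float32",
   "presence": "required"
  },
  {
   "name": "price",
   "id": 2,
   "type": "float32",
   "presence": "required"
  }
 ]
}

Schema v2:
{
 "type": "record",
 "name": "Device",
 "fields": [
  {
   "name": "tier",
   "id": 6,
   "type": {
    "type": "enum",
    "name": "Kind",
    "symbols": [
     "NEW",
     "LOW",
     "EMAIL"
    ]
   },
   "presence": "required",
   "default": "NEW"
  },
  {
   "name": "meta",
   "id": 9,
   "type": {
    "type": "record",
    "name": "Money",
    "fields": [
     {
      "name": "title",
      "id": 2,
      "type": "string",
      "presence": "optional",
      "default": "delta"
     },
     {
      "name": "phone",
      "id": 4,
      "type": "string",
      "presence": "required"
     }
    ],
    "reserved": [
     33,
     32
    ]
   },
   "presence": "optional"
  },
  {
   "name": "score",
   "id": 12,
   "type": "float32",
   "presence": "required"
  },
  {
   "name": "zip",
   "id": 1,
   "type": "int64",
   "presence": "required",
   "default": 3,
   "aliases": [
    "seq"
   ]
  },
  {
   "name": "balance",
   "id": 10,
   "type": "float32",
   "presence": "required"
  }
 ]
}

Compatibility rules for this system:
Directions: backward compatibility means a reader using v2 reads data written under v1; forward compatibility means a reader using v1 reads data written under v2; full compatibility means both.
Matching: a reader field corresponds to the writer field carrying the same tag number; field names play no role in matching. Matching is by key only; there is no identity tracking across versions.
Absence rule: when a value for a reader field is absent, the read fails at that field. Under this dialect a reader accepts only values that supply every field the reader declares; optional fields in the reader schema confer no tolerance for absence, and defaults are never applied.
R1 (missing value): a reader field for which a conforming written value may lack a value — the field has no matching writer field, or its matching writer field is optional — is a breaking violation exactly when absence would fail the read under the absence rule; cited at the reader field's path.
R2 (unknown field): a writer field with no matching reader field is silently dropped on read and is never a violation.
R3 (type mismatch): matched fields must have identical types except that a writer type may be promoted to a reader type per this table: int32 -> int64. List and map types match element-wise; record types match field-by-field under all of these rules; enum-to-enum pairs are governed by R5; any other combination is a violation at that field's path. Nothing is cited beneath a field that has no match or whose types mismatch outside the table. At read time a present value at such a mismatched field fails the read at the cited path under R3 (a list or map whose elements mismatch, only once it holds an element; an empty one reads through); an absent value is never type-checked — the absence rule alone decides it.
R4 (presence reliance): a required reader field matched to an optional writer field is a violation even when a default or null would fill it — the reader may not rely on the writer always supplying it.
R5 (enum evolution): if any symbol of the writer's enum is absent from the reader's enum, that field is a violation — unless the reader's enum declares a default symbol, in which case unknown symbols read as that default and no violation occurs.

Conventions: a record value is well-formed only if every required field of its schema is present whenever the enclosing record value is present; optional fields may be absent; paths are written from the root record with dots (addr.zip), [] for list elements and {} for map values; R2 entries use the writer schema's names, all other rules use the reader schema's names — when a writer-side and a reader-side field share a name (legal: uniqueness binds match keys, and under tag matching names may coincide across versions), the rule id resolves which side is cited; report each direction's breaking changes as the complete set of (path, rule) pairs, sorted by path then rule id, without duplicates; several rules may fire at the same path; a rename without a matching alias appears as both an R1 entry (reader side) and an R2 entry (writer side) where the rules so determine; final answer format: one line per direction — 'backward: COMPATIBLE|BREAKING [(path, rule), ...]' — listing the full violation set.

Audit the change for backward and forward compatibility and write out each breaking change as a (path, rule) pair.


in Device below, arrows point writer -> reader
checking backward for Device: reader v2 against writer v1:
  Kind -> Kind, writer required: tier aligns to tier
  Money -> Money, writer optional: meta aligns to meta
  float32 -> float32, writer required: score aligns to score
  int64 -> int64, writer required: zip aligns to zip
  float32 -> float32, writer required: balance aligns to balance
  writer field price has no reader counterpart
  string -> string, writer optional: meta.title aligns to meta.title
  string -> string, writer optional: meta.phone aligns to meta.phone
  rule R1 violated at meta
  rule R1 violated at meta.phone
  rule R4 violated at meta.phone
  rule R1 violated at meta.title
  rule R5 violated at tier
  => 5 violation(s): backward is BREAKING for Device
checking forward for Device: reader v1 against writer v2:
  Kind -> Kind, writer required: tier aligns to tier
  Money -> Money, writer optional: meta aligns to meta
  float32 -> float32, writer required: score aligns to score
  int64 -> int64, writer required: zip aligns to zip
  float32 -> float32, writer required: balance aligns to balance
  no writer field matches reader price
  string -> string, writer optional: meta.title aligns to meta.title
  string -> string, writer required: meta.phone aligns to meta.phone
  rule R1 violated at meta
  rule R1 violated at meta.title
  rule R1 violated at price
  => 3 violation(s): forward is BREAKING for Device

backward: BREAKING [(meta, R1), (meta.phone, R1), (meta.phone, R4), (meta.title, R1), (tier, R5)]; forward: BREAKING [(meta, R1), (meta.title, R1), (price, R1)]


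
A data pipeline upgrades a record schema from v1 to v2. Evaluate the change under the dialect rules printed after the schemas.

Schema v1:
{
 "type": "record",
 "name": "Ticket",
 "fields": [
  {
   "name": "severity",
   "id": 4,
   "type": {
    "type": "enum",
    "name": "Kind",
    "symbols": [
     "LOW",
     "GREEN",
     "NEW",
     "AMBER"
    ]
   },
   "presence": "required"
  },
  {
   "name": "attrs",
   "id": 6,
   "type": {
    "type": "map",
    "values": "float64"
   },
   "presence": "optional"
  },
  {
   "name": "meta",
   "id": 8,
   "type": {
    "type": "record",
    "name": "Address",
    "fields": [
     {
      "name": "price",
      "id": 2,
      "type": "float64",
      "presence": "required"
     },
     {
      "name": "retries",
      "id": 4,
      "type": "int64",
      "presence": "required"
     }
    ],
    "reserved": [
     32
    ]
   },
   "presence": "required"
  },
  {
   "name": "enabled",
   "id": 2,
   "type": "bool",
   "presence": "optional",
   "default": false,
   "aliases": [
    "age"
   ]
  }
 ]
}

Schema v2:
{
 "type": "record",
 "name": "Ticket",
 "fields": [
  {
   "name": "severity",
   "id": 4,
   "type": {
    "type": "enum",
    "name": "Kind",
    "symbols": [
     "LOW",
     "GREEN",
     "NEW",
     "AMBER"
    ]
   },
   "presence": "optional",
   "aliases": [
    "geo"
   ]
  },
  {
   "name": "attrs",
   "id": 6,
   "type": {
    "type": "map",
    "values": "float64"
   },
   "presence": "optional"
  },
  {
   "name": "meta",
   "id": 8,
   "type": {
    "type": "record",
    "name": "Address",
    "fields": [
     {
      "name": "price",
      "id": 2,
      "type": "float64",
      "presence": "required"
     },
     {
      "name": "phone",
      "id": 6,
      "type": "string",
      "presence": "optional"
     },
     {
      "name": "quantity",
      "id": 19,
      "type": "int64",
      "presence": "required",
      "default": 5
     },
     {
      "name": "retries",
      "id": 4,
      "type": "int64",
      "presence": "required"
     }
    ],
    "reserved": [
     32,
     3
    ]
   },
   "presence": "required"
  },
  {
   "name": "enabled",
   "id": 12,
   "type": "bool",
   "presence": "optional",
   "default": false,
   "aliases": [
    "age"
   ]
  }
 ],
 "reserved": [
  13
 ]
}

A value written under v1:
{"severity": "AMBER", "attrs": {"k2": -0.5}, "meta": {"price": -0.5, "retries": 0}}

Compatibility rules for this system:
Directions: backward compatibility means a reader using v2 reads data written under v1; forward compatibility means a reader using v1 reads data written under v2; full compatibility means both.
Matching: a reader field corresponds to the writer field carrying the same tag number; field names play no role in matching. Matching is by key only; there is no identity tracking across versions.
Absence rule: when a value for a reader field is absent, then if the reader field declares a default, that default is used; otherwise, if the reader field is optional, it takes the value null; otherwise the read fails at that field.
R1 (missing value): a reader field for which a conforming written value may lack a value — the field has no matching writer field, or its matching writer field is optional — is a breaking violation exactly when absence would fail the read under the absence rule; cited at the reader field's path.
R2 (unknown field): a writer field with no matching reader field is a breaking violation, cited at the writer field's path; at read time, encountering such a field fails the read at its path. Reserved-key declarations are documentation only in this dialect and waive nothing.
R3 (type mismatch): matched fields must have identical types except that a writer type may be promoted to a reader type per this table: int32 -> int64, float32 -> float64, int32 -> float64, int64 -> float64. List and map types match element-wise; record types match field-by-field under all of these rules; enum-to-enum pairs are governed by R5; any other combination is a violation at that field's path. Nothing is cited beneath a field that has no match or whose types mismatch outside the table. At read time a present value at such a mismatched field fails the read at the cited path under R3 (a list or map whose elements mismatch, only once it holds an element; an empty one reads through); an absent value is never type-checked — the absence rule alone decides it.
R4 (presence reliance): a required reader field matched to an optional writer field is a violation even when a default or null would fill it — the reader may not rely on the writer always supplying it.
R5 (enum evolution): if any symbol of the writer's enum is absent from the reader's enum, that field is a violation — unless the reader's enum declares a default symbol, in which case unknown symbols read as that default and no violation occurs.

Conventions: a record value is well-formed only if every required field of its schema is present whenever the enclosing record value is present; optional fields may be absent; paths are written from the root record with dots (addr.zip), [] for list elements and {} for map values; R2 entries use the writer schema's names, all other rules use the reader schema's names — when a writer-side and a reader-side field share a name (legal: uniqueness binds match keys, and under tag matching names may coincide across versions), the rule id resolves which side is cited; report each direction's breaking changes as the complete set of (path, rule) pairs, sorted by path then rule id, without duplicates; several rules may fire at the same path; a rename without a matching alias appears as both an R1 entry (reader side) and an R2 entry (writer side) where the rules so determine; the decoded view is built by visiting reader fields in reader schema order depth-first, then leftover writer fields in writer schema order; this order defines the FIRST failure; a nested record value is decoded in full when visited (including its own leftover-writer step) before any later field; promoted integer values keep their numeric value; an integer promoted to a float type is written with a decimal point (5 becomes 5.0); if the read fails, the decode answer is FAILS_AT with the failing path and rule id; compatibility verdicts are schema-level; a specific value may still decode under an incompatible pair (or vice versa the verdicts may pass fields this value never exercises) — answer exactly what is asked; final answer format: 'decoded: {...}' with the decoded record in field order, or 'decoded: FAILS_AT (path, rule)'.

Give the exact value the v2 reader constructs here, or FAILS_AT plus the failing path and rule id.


in Ticket below, arrows point writer -> reader
decode (reader v2):
  severity := "AMBER"
  attrs := {"k2": -0.5}
  meta.price := -0.5
  meta.phone := null (not supplied -> null)
  meta.quantity := 5 (no value, default fills)
  meta.retries := 0
  enabled := false (no value, default fills)
  => decoded: {"severity": "AMBER", "attrs": {"k2": -0.5}, "meta": {"price": -0.5, "phone": null, "quantity": 5, "retries": 0}, "enabled": false}
ruling out the remaining Ticket differences:
  field enabled in record Ticket: tag 2 changed to 12 -> shifts the Ticket verdicts, not this decode
  field severity in record Ticket: required changed to optional -> shifts the Ticket verdicts, not this decode

decoded: {"severity": "AMBER", "attrs": {"k2": -0.5}, "meta": {"price": -0.5, "phone": null, "quantity": 5, "retries": 0}, "enabled": false}


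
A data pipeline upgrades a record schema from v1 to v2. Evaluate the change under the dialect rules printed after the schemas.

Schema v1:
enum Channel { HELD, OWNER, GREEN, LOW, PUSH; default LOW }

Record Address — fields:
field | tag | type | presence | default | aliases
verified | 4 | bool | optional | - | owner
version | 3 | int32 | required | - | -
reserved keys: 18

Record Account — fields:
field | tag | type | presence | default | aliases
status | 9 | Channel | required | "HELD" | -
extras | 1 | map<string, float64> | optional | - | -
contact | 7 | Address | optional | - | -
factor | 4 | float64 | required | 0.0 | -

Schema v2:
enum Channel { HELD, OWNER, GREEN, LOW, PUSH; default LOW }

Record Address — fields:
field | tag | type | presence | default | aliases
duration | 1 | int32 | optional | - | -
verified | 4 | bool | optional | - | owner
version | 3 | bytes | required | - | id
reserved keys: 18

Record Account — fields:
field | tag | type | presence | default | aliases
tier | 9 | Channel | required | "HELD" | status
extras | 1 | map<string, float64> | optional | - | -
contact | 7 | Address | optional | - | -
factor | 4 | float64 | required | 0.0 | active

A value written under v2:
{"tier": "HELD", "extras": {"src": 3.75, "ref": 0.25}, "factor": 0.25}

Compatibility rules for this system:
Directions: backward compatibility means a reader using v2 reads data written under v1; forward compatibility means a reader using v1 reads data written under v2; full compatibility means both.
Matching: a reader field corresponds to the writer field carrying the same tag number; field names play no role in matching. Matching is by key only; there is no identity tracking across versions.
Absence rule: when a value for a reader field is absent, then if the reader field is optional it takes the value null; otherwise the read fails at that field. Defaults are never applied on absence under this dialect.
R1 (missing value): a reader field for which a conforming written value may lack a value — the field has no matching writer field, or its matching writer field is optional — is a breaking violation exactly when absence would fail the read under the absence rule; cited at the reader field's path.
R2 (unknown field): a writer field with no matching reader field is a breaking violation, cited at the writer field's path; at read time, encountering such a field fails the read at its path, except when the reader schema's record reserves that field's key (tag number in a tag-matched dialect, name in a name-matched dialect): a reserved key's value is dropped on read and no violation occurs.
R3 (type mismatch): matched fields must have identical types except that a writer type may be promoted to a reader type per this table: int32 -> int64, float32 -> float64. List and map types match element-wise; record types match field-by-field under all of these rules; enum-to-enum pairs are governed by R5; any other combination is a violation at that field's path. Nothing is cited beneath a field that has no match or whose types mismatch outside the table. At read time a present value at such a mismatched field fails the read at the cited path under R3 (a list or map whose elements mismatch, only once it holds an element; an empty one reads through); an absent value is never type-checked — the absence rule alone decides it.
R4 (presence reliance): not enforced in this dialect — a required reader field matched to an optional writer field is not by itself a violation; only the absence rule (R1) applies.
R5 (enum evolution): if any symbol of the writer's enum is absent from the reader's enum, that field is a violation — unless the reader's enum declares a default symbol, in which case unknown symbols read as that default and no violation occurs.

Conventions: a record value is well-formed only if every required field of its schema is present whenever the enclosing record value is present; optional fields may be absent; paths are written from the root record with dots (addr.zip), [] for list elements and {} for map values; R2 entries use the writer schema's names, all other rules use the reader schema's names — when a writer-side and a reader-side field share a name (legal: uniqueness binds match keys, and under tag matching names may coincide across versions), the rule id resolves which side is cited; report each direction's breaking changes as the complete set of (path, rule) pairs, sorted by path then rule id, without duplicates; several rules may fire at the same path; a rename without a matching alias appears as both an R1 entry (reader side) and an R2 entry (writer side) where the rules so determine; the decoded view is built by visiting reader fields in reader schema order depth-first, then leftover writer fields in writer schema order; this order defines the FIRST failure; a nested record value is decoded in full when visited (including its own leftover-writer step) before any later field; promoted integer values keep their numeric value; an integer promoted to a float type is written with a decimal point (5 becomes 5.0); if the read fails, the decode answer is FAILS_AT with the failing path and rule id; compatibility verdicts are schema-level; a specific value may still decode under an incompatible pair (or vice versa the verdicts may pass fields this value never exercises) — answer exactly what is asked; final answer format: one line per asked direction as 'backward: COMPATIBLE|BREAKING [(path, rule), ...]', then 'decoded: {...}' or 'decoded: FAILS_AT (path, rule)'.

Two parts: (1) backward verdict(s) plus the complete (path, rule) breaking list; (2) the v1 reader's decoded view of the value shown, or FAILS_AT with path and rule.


backward: BREAKING [(contact.version, R3)]; decoded: {"status": "HELD", "extras": {"src": 3.75, "ref": 0.25}, "contact": null, "factor": 0.25}

arrows below run writer -> reader for Account
backward analysis of Account with v2 as reader and v1 as writer:
  Channel -> Channel, writer required: tier aligns to status
  map<string, float64> -> map<string, float64>, writer optional: extras aligns to extras
  Address -> Address, writer optional: contact aligns to contact
  float64 -> float64, writer required: factor aligns to factor
  contact.duration has no writer counterpart
  bool -> bool, writer optional: contact.verified aligns to contact.verified
  int32 -> bytes, writer required: contact.version aligns to contact.version
  violation R3 at contact.version
  => backward verdict for Account: BREAKING, 1 violation(s)
migrating the Account value to v1:
  status := "HELD" (from writer tier)
  extras := {"src": 3.75, "ref": 0.25}
  contact := null (absent, optional -> null)
  factor := 0.25
  => decoded: {"status": "HELD", "extras": {"src": 3.75, "ref": 0.25}, "contact": null, "factor": 0.25}
diffs on Account not affecting the asked answer:
  added field duration to record Address: optional int32, tag 1 (in v2 it sits immediately before verified) -> affects forward compatibility only, which is not asked
  renamed field status to tier in record Account (alias status declared on the renamed field) -> inert for the asked Account verdict: nothing fires
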